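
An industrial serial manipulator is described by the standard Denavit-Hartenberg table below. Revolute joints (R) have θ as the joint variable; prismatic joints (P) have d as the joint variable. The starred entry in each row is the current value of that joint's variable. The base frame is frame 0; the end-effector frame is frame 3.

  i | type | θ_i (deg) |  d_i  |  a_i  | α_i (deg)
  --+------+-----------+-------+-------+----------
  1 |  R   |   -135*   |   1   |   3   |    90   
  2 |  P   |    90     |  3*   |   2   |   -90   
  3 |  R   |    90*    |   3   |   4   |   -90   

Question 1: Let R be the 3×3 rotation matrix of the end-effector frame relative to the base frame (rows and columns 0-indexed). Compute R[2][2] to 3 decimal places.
-1.000

End-effector z-axis (col 2 of R) = (0.0000,0.0000,-1.0000)
R[2][2] = -1.0000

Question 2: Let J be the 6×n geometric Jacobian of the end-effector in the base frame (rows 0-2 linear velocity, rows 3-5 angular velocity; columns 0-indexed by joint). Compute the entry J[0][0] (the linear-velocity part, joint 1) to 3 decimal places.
0.707

axis z_0 = ẑ; lever o_n−o_0 = (0.7071,-0.7071,3.0000)
cross product → J_v[:, 0] = (0.7071,0.7071,-0.0000)
J_ω[:, 0] = z_0
entry J[0][0] = 0.7071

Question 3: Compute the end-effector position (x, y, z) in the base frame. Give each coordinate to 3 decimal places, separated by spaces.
after link 1: o_1 = (-2.1213, -2.1213, 1.0000)
after link 2: o_2 = (-4.2426, -0.0000, 3.0000)
after link 3: o_3 = (0.7071, -0.7071, 3.0000)

0.707 -0.707 3.000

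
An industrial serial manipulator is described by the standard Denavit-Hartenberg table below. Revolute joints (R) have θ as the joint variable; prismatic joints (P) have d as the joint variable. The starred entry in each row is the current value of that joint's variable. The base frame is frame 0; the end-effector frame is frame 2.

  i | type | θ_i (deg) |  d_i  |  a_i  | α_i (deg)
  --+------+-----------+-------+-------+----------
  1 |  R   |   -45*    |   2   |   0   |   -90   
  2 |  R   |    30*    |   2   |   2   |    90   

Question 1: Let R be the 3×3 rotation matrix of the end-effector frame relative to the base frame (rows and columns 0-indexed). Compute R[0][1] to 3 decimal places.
0.707

End-effector y-axis (col 1 of R) = (0.7071,0.7071,0.0000)
R[0][1] = 0.7071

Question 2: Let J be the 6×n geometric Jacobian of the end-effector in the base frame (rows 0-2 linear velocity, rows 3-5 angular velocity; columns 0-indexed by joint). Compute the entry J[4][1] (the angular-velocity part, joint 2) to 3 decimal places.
axis z_1 = (0.7071,0.7071,0.0000); lever o_n−o_1 = (2.6390,0.1895,-1.0000)
cross product → J_v[:, 1] = (-0.7071,0.7071,-1.7321)
J_ω[:, 1] = z_1
entry J[4][1] = 0.7071

0.707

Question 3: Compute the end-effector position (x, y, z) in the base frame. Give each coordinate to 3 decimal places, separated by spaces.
after link 1: o_1 = (0.0000, 0.0000, 2.0000)
after link 2: o_2 = (2.6390, 0.1895, 1.0000)

2.639 0.189 1.000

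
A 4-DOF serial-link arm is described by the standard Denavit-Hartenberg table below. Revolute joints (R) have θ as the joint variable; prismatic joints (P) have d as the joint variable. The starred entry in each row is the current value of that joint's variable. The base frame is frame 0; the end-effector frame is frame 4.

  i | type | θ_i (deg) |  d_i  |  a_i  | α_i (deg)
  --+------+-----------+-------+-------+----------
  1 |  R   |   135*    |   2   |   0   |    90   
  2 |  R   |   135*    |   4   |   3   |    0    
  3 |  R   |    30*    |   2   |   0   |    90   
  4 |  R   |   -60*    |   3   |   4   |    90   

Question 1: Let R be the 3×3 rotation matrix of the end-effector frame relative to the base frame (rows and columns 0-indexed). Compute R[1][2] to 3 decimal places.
End-effector z-axis (col 2 of R) = (-0.9451,0.2380,-0.2241)
R[1][2] = 0.2380

0.238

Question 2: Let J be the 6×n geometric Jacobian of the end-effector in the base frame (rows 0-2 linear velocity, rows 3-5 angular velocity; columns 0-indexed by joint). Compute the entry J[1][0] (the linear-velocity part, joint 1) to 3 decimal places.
4.110

axis z_0 = ẑ; lever o_n−o_0 = (4.1101,-0.5238,7.5367)
cross product → J_v[:, 0] = (0.5238,4.1101,-0.0000)
J_ω[:, 0] = z_0
entry J[1][0] = 4.1101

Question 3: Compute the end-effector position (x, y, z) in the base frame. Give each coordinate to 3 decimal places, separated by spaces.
after link 1: o_1 = (0.0000, 0.0000, 2.0000)
after link 2: o_2 = (4.3284, 1.3284, 4.1213)
after link 3: o_3 = (5.7426, 2.7426, 4.1213)
after link 4: o_4 = (4.1101, -0.5238, 7.5367)

4.110 -0.524 7.537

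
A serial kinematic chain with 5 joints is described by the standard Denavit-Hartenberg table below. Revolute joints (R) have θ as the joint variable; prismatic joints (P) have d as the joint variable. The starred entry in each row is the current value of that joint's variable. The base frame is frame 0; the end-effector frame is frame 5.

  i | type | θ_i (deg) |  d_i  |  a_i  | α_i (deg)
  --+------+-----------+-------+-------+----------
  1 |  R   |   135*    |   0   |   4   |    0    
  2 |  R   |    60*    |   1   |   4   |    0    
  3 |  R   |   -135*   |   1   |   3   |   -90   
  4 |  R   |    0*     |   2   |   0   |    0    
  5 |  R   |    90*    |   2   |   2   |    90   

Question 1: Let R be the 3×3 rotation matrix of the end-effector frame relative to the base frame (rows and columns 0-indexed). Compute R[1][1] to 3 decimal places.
0.500

End-effector y-axis (col 1 of R) = (-0.8660,0.5000,0.0000)
R[1][1] = 0.5000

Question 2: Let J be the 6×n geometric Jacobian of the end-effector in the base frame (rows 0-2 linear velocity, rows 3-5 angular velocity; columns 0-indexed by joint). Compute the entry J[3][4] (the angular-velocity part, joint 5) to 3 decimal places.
-0.866

axis z_4 = (-0.8660,0.5000,0.0000); lever o_n−o_4 = (-1.7321,1.0000,-2.0000)
cross product → J_v[:, 4] = (-1.0000,-1.7321,-0.0000)
J_ω[:, 4] = z_4
entry J[3][4] = -0.8660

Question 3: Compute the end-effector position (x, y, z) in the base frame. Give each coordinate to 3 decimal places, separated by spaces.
-8.656 6.391 0.000

after link 1: o_1 = (-2.8284, 2.8284, 0.0000)
after link 2: o_2 = (-6.6921, 1.7932, 1.0000)
after link 3: o_3 = (-5.1921, 4.3912, 2.0000)
after link 4: o_4 = (-6.9242, 5.3912, 2.0000)
after link 5: o_5 = (-8.6562, 6.3912, 0.0000)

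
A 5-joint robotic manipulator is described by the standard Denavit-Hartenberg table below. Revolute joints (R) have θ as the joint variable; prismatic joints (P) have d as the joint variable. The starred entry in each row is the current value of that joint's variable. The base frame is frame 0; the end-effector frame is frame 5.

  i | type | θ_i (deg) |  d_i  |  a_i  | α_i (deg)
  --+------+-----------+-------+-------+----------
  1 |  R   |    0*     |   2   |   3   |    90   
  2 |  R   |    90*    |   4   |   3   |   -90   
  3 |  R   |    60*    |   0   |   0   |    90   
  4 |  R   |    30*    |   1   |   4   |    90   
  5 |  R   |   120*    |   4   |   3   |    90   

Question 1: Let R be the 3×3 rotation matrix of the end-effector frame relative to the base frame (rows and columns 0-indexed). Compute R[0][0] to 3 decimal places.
0.250

End-effector x-axis (col 0 of R) = (0.2500,-0.8080,0.5335)
R[0][0] = 0.2500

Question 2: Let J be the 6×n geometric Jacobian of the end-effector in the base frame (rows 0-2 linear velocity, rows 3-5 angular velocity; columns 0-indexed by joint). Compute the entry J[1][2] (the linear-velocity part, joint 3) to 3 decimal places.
5.199

axis z_2 = (-1.0000,-0.0000,0.0000); lever o_n−o_2 = (2.2141,1.8080,5.1986)
cross product → J_v[:, 2] = (-0.0000,5.1986,-1.8080)
J_ω[:, 2] = z_2
entry J[1][2] = 5.1986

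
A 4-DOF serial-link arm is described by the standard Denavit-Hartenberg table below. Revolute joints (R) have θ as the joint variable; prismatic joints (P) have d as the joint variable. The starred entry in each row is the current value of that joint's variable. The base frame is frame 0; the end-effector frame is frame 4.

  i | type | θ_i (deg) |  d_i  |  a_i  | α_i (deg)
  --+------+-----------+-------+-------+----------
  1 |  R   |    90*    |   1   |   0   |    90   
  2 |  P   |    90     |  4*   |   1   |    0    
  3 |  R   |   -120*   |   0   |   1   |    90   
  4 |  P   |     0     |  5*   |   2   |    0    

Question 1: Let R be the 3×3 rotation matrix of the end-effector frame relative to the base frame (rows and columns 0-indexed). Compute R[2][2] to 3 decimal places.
End-effector z-axis (col 2 of R) = (0.0000,-0.5000,-0.8660)
R[2][2] = -0.8660

-0.866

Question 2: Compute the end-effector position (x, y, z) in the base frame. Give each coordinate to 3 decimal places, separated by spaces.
4.000 0.098 -3.830

after link 1: o_1 = (0.0000, 0.0000, 1.0000)
after link 2: o_2 = (4.0000, -0.0000, 2.0000)
after link 3: o_3 = (4.0000, 0.8660, 1.5000)
after link 4: o_4 = (4.0000, 0.0981, -3.8301)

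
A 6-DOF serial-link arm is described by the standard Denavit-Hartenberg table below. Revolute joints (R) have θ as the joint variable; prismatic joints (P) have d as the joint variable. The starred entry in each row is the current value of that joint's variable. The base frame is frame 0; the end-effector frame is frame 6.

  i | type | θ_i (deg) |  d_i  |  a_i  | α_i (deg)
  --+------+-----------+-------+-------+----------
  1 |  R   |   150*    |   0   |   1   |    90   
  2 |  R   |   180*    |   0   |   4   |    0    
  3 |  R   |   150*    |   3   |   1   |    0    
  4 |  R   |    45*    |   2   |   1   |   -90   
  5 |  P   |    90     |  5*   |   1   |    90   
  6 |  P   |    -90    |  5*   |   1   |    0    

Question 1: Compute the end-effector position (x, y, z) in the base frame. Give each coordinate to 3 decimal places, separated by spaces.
after link 1: o_1 = (-0.8660, 0.5000, 0.0000)
after link 2: o_2 = (2.5981, -1.5000, 0.0000)
after link 3: o_3 = (3.3481, 1.5311, -0.5000)
after link 4: o_4 = (3.5116, 3.7461, -0.2412)
after link 5: o_5 = (4.1323, 2.2330, 4.5884)
after link 6: o_6 = (-0.2744, 4.7773, 4.9166)

-0.274 4.777 4.917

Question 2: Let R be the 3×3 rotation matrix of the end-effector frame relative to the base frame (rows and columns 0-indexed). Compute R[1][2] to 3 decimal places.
End-effector z-axis (col 2 of R) = (-0.8365,0.4830,0.2588)
R[1][2] = 0.4830

0.483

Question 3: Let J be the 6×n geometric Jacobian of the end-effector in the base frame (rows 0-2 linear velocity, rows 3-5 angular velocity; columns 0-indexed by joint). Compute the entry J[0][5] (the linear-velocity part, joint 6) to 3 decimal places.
prismatic axis z_5 = (-0.8365,0.4830,0.2588)
J_v[:, 5] = z_5; J_ω[:, 5] = (0,0,0)
entry J[0][5] = -0.8365

-0.837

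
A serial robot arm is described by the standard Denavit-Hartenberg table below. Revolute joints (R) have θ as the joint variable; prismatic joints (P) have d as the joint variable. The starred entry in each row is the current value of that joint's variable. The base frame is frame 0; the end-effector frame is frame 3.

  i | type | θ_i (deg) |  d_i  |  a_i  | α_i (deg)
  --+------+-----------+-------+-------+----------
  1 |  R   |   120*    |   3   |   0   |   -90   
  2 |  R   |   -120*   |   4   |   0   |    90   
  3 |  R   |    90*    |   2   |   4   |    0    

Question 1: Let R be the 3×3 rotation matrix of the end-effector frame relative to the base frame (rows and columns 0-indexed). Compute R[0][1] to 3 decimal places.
End-effector y-axis (col 1 of R) = (-0.2500,0.4330,-0.8660)
R[0][1] = -0.2500

-0.250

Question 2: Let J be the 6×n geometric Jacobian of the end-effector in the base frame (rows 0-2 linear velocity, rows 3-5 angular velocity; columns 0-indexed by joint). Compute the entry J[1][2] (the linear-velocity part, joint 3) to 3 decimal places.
axis z_2 = (0.4330,-0.7500,-0.5000); lever o_n−o_2 = (-2.5981,-3.5000,-1.0000)
cross product → J_v[:, 2] = (-1.0000,1.7321,-3.4641)
J_ω[:, 2] = z_2
entry J[1][2] = 1.7321

1.732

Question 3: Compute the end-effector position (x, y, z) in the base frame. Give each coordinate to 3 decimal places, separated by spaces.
-6.062 -5.500 2.000

after link 1: o_1 = (0.0000, 0.0000, 3.0000)
after link 2: o_2 = (-3.4641, -2.0000, 3.0000)
after link 3: o_3 = (-6.0622, -5.5000, 2.0000)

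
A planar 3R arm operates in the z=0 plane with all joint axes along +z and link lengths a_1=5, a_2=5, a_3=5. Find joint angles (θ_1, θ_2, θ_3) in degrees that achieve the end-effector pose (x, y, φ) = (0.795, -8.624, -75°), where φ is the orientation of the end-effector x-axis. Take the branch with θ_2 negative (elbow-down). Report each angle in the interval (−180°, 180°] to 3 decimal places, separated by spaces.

-29.995 -134.997 89.992

wrist centre = target − a_3·(cos φ, sin φ) = (-0.4991, -3.7944)
cos θ_2 = (14.6463−5²−5²)/(2·5·5) = -0.7071; θ_2 = -134.9973° (elbow-down)
β = atan2(-3.7944,-0.4991) = -97.4934°; ψ = atan2(-3.5357,1.4646) = -67.4986°
θ_1 = β − ψ = -29.9948°
θ_3 = φ − θ_1 − θ_2 = 89.9921° (wrapped to (-180°,180°])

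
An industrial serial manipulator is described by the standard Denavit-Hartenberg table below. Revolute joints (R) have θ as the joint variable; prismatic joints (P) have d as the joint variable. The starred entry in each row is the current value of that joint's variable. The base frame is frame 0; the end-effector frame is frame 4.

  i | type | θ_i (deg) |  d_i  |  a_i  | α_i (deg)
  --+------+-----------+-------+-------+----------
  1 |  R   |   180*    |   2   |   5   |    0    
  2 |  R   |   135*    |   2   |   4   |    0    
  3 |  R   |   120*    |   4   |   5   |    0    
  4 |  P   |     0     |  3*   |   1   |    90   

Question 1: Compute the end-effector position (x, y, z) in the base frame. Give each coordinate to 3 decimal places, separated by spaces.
after link 1: o_1 = (-5.0000, 0.0000, 2.0000)
after link 2: o_2 = (-2.1716, -2.8284, 4.0000)
after link 3: o_3 = (-0.8775, 2.0012, 8.0000)
after link 4: o_4 = (-0.6187, 2.9671, 11.0000)

-0.619 2.967 11.000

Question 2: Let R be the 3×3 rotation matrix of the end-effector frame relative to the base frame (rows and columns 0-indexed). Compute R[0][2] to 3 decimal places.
0.966

End-effector z-axis (col 2 of R) = (0.9659,-0.2588,0.0000)
R[0][2] = 0.9659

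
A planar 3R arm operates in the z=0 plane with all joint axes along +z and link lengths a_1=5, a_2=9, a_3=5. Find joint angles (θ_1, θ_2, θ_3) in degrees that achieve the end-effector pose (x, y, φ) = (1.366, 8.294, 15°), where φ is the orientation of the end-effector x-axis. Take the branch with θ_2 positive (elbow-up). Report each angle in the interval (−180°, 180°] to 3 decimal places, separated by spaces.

wrist centre = target − a_3·(cos φ, sin φ) = (-3.4636, 6.9999)
cos θ_2 = (60.9954−5²−9²)/(2·5·9) = -0.5001; θ_2 = 120.0034° (elbow-up)
β = atan2(6.9999,-3.4636) = 116.3267°; ψ = atan2(7.7940,0.4995) = 86.3328°
θ_1 = β − ψ = 29.9940°
θ_3 = φ − θ_1 − θ_2 = -134.9973° (wrapped to (-180°,180°])

29.994 120.003 -134.997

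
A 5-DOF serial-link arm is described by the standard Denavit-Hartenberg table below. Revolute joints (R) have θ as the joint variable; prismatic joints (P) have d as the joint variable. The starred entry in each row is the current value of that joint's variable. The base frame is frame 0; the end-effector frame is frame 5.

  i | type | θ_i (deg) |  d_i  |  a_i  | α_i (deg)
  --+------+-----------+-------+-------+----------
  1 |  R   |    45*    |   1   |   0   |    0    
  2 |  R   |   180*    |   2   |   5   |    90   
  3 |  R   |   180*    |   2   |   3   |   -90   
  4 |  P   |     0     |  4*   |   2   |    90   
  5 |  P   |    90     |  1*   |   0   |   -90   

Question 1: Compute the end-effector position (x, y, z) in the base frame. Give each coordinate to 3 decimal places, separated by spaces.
-2.121 2.121 -1.000

after link 1: o_1 = (0.0000, 0.0000, 1.0000)
after link 2: o_2 = (-3.5355, -3.5355, 3.0000)
after link 3: o_3 = (-2.8284, 0.0000, 3.0000)
after link 4: o_4 = (-1.4142, 1.4142, -1.0000)
after link 5: o_5 = (-2.1213, 2.1213, -1.0000)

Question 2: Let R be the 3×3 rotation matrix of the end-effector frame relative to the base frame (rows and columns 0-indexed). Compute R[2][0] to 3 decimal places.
-1.000

End-effector x-axis (col 0 of R) = (0.0000,0.0000,-1.0000)
R[2][0] = -1.0000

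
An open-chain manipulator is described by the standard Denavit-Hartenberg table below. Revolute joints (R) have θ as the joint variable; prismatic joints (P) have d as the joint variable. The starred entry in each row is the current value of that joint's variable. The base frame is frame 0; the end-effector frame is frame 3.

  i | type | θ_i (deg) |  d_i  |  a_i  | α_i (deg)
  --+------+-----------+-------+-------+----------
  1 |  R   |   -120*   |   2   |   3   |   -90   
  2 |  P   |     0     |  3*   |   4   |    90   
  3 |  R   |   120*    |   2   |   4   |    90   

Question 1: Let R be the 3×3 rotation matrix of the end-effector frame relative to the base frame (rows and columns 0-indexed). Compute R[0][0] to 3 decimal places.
1.000

End-effector x-axis (col 0 of R) = (1.0000,0.0000,0.0000)
R[0][0] = 1.0000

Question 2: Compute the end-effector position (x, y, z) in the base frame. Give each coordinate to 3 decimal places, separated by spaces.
after link 1: o_1 = (-1.5000, -2.5981, 2.0000)
after link 2: o_2 = (-0.9019, -7.5622, 2.0000)
after link 3: o_3 = (3.0981, -7.5622, 4.0000)

3.098 -7.562 4.000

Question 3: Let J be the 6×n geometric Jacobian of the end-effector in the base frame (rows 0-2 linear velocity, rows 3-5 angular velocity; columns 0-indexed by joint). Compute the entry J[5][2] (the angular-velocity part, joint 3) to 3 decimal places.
axis z_2 = (0.0000,0.0000,1.0000); lever o_n−o_2 = (4.0000,0.0000,2.0000)
cross product → J_v[:, 2] = (0.0000,4.0000,0.0000)
J_ω[:, 2] = z_2
entry J[5][2] = 1.0000

1.000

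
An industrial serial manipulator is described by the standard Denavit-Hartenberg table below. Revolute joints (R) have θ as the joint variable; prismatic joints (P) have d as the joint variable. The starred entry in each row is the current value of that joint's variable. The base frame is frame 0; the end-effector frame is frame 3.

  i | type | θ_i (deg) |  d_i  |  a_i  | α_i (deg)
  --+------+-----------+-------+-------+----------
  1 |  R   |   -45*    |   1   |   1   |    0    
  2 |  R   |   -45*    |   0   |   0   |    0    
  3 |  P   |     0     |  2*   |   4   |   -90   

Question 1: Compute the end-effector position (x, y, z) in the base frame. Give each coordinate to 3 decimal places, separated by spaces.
after link 1: o_1 = (0.7071, -0.7071, 1.0000)
after link 2: o_2 = (0.7071, -0.7071, 1.0000)
after link 3: o_3 = (0.7071, -4.7071, 3.0000)

0.707 -4.707 3.000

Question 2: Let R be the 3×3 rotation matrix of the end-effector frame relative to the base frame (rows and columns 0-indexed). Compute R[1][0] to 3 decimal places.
-1.000

End-effector x-axis (col 0 of R) = (0.0000,-1.0000,0.0000)
R[1][0] = -1.0000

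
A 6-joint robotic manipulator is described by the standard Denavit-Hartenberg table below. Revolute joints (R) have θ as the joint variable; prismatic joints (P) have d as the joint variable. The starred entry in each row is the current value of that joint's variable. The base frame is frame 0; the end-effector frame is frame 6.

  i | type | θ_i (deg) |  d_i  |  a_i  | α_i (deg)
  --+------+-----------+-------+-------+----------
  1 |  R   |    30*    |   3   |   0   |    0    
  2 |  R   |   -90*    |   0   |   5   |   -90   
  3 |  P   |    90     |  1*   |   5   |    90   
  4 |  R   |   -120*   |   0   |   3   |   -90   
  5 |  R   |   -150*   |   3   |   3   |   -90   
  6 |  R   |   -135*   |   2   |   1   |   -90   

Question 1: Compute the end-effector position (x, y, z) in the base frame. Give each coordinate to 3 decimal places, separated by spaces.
after link 1: o_1 = (0.0000, 0.0000, 3.0000)
after link 2: o_2 = (2.5000, -4.3301, 3.0000)
after link 3: o_3 = (3.3660, -3.8301, -2.0000)
after link 4: o_4 = (1.1160, -5.1292, -0.5000)
after link 5: o_5 = (2.5155, -6.0532, -4.3971)
after link 6: o_6 = (1.6893, -8.1220, -4.2033)

1.689 -8.122 -4.203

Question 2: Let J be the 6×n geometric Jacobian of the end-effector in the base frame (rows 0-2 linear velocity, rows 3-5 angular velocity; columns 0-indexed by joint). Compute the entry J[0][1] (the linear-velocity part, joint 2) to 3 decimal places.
8.122

axis z_1 = (0.0000,0.0000,1.0000); lever o_n−o_1 = (1.6893,-8.1220,-7.2033)
cross product → J_v[:, 1] = (8.1220,1.6893,-0.0000)
J_ω[:, 1] = z_1
entry J[0][1] = 8.1220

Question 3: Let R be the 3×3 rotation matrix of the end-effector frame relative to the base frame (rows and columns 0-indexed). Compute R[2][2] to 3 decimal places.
-0.919

End-effector z-axis (col 2 of R) = (0.3299,-0.2178,-0.9186)
R[2][2] = -0.9186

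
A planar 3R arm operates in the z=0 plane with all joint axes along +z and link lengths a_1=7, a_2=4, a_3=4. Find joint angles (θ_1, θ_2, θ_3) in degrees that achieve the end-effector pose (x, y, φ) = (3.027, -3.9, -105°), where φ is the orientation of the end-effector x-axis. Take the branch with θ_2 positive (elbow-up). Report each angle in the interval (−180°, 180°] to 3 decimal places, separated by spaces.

wrist centre = target − a_3·(cos φ, sin φ) = (4.0623, -0.0363)
cos θ_2 = (16.5034−7²−4²)/(2·7·4) = -0.8660; θ_2 = 149.9983° (elbow-up)
β = atan2(-0.0363,4.0623) = -0.5119°; ψ = atan2(2.0001,3.5360) = 29.4945°
θ_1 = β − ψ = -30.0065°
θ_3 = φ − θ_1 − θ_2 = 135.0081° (wrapped to (-180°,180°])

-30.006 149.998 135.008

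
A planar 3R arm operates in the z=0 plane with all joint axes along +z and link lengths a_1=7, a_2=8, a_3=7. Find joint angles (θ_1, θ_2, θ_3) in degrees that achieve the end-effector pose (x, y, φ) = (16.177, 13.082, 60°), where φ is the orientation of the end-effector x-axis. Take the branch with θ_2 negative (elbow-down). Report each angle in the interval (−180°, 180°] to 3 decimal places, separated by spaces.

wrist centre = target − a_3·(cos φ, sin φ) = (12.6770, 7.0198)
cos θ_2 = (209.9842−7²−8²)/(2·7·8) = 0.8659; θ_2 = -30.0109° (elbow-down)
β = atan2(7.0198,12.6770) = 28.9753°; ψ = atan2(-4.0013,13.9274) = -16.0292°
θ_1 = β − ψ = 45.0045°
θ_3 = φ − θ_1 − θ_2 = 45.0064° (wrapped to (-180°,180°])

45.004 -30.011 45.006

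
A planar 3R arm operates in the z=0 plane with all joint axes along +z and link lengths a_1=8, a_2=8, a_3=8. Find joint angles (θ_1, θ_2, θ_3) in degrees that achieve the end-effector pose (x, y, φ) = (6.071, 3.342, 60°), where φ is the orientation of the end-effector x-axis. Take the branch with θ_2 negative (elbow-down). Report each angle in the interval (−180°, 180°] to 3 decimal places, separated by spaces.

wrist centre = target − a_3·(cos φ, sin φ) = (2.0710, -3.5862)
cos θ_2 = (17.1499−8²−8²)/(2·8·8) = -0.8660; θ_2 = -149.9990° (elbow-down)
β = atan2(-3.5862,2.0710) = -59.9940°; ψ = atan2(-4.0001,1.0719) = -74.9995°
θ_1 = β − ψ = 15.0055°
θ_3 = φ − θ_1 − θ_2 = -165.0066° (wrapped to (-180°,180°])

15.006 -149.999 -165.007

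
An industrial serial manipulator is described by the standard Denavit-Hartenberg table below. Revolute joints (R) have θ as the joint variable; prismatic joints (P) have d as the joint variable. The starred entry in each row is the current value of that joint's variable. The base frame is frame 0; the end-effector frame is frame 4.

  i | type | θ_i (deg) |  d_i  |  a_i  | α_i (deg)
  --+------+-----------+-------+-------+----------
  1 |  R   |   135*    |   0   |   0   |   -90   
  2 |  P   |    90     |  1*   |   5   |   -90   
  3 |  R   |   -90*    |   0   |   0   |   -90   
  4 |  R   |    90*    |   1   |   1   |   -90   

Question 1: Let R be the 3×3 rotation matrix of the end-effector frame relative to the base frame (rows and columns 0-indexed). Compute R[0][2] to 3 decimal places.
End-effector z-axis (col 2 of R) = (0.7071,0.7071,-0.0000)
R[0][2] = 0.7071

0.707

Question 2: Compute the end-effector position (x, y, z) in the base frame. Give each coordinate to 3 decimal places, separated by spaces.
after link 1: o_1 = (0.0000, 0.0000, 0.0000)
after link 2: o_2 = (-0.7071, -0.7071, -5.0000)
after link 3: o_3 = (-0.7071, -0.7071, -5.0000)
after link 4: o_4 = (-1.4142, 0.0000, -6.0000)

-1.414 0.000 -6.000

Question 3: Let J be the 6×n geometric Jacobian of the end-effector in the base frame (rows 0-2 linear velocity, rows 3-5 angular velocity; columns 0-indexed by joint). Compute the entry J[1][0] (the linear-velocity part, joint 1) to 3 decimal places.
-1.414

axis z_0 = ẑ; lever o_n−o_0 = (-1.4142,0.0000,-6.0000)
cross product → J_v[:, 0] = (-0.0000,-1.4142,0.0000)
J_ω[:, 0] = z_0
entry J[1][0] = -1.4142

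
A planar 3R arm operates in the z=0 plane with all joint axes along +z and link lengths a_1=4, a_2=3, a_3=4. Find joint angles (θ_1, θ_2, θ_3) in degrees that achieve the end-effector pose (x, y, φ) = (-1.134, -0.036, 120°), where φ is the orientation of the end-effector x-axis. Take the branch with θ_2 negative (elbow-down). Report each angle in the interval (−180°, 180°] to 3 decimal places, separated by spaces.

-30.001 -119.998 -90.001

wrist centre = target − a_3·(cos φ, sin φ) = (0.8660, -3.5001)
cos θ_2 = (13.0007−4²−3²)/(2·4·3) = -0.5000; θ_2 = -119.9982° (elbow-down)
β = atan2(-3.5001,0.8660) = -76.1029°; ψ = atan2(-2.5981,2.5001) = -46.1017°
θ_1 = β − ψ = -30.0012°
θ_3 = φ − θ_1 − θ_2 = -90.0006° (wrapped to (-180°,180°])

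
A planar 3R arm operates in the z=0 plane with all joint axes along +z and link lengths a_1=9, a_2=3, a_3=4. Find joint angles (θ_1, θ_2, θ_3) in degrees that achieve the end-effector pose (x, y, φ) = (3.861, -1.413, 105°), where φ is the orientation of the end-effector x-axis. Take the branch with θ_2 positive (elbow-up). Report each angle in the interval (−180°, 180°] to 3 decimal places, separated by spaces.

-64.281 134.999 34.282

wrist centre = target − a_3·(cos φ, sin φ) = (4.8963, -5.2767)
cos θ_2 = (51.8171−9²−3²)/(2·9·3) = -0.7071; θ_2 = 134.9987° (elbow-up)
β = atan2(-5.2767,4.8963) = -47.1416°; ψ = atan2(2.1214,6.8787) = 17.1395°
θ_1 = β − ψ = -64.2812°
θ_3 = φ − θ_1 − θ_2 = 34.2825° (wrapped to (-180°,180°])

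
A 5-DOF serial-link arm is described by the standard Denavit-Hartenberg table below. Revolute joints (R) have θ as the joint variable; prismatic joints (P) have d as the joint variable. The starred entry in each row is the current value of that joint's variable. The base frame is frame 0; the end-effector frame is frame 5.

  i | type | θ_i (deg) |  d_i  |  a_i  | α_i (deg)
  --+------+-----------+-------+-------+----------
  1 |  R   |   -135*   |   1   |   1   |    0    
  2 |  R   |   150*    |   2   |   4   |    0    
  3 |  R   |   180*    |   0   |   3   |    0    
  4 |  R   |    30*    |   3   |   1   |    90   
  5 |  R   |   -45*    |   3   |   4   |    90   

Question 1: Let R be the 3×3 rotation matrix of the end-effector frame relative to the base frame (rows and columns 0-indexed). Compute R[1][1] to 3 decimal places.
End-effector y-axis (col 1 of R) = (-0.7071,0.7071,0.0000)
R[1][1] = 0.7071

0.707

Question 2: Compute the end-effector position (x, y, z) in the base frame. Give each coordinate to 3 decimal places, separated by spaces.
-4.570 -1.034 3.172

after link 1: o_1 = (-0.7071, -0.7071, 1.0000)
after link 2: o_2 = (3.1566, 0.3282, 3.0000)
after link 3: o_3 = (0.2588, -0.4483, 3.0000)
after link 4: o_4 = (-0.4483, -1.1554, 6.0000)
after link 5: o_5 = (-4.5696, -1.0341, 3.1716)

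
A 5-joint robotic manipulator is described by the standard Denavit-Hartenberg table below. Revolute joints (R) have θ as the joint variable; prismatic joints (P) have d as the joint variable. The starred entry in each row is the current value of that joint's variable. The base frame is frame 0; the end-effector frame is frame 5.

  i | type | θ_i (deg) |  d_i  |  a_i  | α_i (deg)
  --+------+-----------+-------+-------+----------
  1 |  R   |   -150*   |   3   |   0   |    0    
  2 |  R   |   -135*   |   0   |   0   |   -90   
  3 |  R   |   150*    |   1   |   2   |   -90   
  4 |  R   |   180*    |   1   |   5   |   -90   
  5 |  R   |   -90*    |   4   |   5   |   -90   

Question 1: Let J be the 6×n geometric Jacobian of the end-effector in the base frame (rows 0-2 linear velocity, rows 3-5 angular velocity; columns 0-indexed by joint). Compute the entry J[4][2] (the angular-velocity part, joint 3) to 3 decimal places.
axis z_2 = (-0.9659,0.2588,0.0000); lever o_n−o_2 = (-4.9337,0.9059,6.6962)
cross product → J_v[:, 2] = (1.7331,6.4680,0.4019)
J_ω[:, 2] = z_2
entry J[4][2] = 0.2588

0.259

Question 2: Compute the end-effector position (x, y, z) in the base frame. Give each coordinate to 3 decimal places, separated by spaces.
-4.934 0.906 9.696

after link 1: o_1 = (0.0000, 0.0000, 3.0000)
after link 2: o_2 = (0.0000, 0.0000, 3.0000)
after link 3: o_3 = (-1.4142, -1.4142, 2.0000)
after link 4: o_4 = (-0.4229, 2.2854, 5.3660)
after link 5: o_5 = (-4.9337, 0.9059, 9.6962)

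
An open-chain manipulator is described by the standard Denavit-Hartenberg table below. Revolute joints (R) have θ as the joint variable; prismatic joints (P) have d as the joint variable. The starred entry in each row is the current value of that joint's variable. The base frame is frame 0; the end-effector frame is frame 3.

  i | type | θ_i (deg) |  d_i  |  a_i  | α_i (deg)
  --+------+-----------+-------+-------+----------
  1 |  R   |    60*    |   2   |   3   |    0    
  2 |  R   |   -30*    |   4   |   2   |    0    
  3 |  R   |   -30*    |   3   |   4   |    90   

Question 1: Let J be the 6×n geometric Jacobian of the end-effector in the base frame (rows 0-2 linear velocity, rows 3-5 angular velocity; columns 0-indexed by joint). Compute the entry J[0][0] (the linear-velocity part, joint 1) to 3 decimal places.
-3.598

axis z_0 = ẑ; lever o_n−o_0 = (7.2321,3.5981,9.0000)
cross product → J_v[:, 0] = (-3.5981,7.2321,0.0000)
J_ω[:, 0] = z_0
entry J[0][0] = -3.5981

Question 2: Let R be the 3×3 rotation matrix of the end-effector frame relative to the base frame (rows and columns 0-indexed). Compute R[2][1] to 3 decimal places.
End-effector y-axis (col 1 of R) = (-0.0000,0.0000,1.0000)
R[2][1] = 1.0000

1.000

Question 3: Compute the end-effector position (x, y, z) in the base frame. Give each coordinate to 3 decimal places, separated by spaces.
after link 1: o_1 = (1.5000, 2.5981, 2.0000)
after link 2: o_2 = (3.2321, 3.5981, 6.0000)
after link 3: o_3 = (7.2321, 3.5981, 9.0000)

7.232 3.598 9.000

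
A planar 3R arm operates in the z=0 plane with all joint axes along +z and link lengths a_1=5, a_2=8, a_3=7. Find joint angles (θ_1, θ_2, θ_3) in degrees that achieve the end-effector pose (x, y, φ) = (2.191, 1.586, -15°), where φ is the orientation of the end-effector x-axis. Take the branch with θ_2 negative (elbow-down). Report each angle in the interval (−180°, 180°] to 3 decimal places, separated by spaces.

wrist centre = target − a_3·(cos φ, sin φ) = (-4.5705, 3.3977)
cos θ_2 = (32.4339−5²−8²)/(2·5·8) = -0.7071; θ_2 = -134.9975° (elbow-down)
β = atan2(3.3977,-4.5705) = 143.3726°; ψ = atan2(-5.6571,-0.6566) = -96.6206°
θ_1 = β − ψ = 239.9932°
θ_3 = φ − θ_1 − θ_2 = -119.9957° (wrapped to (-180°,180°])

-120.007 -134.998 -119.996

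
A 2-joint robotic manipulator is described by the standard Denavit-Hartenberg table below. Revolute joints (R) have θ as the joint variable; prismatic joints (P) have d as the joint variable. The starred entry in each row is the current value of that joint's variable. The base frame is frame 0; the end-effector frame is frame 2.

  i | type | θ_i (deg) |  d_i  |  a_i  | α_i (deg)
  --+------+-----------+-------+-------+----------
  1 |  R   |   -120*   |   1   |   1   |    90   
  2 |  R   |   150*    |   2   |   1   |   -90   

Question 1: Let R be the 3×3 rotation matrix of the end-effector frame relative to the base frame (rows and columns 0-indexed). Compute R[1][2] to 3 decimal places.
End-effector z-axis (col 2 of R) = (0.2500,0.4330,-0.8660)
R[1][2] = 0.4330

0.433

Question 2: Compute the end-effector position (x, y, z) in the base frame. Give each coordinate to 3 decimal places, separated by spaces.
-1.799 0.884 1.500

after link 1: o_1 = (-0.5000, -0.8660, 1.0000)
after link 2: o_2 = (-1.7990, 0.8840, 1.5000)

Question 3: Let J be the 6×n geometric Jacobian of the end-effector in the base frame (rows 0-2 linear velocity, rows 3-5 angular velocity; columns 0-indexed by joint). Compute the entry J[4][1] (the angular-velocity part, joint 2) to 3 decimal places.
axis z_1 = (-0.8660,0.5000,0.0000); lever o_n−o_1 = (-1.2990,1.7500,0.5000)
cross product → J_v[:, 1] = (0.2500,0.4330,-0.8660)
J_ω[:, 1] = z_1
entry J[4][1] = 0.5000

0.500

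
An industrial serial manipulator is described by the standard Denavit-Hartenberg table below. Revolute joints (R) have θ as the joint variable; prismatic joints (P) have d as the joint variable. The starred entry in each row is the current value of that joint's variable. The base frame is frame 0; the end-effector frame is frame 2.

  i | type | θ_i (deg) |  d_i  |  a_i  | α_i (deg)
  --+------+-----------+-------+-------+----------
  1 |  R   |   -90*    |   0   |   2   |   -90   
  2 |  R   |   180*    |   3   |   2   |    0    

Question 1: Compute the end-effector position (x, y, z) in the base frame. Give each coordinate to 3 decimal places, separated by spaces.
3.000 0.000 -0.000

after link 1: o_1 = (0.0000, -2.0000, 0.0000)
after link 2: o_2 = (3.0000, 0.0000, -0.0000)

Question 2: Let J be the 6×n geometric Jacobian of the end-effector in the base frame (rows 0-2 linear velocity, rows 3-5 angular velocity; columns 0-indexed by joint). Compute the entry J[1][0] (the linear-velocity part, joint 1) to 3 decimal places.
axis z_0 = ẑ; lever o_n−o_0 = (3.0000,0.0000,-0.0000)
cross product → J_v[:, 0] = (-0.0000,3.0000,0.0000)
J_ω[:, 0] = z_0
entry J[1][0] = 3.0000

3.000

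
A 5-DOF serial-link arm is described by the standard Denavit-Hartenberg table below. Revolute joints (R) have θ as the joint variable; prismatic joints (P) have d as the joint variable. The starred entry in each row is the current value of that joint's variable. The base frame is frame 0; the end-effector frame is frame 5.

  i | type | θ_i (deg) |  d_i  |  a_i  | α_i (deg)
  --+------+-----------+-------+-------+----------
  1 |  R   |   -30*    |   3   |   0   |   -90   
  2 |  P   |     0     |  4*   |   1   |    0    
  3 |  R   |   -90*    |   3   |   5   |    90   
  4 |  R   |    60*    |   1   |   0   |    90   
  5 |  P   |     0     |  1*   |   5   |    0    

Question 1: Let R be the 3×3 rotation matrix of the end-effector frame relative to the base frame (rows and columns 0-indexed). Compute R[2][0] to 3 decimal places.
End-effector x-axis (col 0 of R) = (0.4330,0.7500,0.5000)
R[2][0] = 0.5000

0.500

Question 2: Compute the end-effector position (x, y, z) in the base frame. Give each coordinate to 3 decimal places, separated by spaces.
after link 1: o_1 = (0.0000, 0.0000, 3.0000)
after link 2: o_2 = (2.8660, 2.9641, 3.0000)
after link 3: o_3 = (4.3660, 5.5622, 8.0000)
after link 4: o_4 = (3.5000, 6.0622, 8.0000)
after link 5: o_5 = (5.4151, 9.3792, 11.3660)

5.415 9.379 11.366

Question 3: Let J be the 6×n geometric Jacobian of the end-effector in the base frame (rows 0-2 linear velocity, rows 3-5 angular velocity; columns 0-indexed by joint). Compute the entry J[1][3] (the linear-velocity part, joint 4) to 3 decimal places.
axis z_3 = (-0.8660,0.5000,0.0000); lever o_n−o_3 = (1.0490,3.8170,3.3660)
cross product → J_v[:, 3] = (1.6830,2.9151,-3.8301)
J_ω[:, 3] = z_3
entry J[1][3] = 2.9151

2.915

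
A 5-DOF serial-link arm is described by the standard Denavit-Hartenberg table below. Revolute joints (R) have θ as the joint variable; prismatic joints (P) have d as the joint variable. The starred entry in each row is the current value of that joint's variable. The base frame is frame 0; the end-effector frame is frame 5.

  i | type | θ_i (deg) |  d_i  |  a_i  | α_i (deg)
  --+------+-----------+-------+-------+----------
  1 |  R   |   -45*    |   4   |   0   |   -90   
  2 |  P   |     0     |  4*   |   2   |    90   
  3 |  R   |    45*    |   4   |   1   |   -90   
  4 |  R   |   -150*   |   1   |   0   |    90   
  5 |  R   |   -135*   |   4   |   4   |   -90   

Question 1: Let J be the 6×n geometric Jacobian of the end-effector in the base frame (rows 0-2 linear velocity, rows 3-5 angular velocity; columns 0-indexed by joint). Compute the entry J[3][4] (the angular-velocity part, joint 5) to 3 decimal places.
axis z_4 = (-0.5000,0.0000,-0.8660); lever o_n−o_4 = (0.4495,-2.8284,-4.8783)
cross product → J_v[:, 4] = (-2.4495,-2.8284,1.4142)
J_ω[:, 4] = z_4
entry J[3][4] = -0.5000

-0.500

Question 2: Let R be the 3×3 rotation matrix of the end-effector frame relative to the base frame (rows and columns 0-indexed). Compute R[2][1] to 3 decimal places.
End-effector y-axis (col 1 of R) = (0.5000,-0.0000,0.8660)
R[2][1] = 0.8660

0.866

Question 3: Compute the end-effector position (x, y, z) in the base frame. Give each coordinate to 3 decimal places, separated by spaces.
after link 1: o_1 = (0.0000, 0.0000, 4.0000)
after link 2: o_2 = (4.2426, 1.4142, 4.0000)
after link 3: o_3 = (5.2426, 1.4142, 8.0000)
after link 4: o_4 = (5.2426, 2.4142, 8.0000)
after link 5: o_5 = (5.6921, -0.4142, 3.1217)

5.692 -0.414 3.122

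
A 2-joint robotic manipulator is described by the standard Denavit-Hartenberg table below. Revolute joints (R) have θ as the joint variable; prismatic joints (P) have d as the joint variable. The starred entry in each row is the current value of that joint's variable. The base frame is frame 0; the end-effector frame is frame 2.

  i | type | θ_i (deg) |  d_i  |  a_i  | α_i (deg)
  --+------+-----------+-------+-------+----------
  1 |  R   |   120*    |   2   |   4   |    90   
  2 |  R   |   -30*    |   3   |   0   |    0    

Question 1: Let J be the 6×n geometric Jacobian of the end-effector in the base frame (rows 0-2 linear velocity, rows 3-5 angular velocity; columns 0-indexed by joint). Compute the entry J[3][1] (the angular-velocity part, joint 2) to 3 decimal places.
axis z_1 = (0.8660,0.5000,0.0000); lever o_n−o_1 = (2.5981,1.5000,0.0000)
cross product → J_v[:, 1] = (-0.0000,0.0000,0.0000)
J_ω[:, 1] = z_1
entry J[3][1] = 0.8660

0.866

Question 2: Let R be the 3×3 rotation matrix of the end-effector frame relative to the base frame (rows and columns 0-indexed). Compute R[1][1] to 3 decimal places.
0.433

End-effector y-axis (col 1 of R) = (-0.2500,0.4330,0.8660)
R[1][1] = 0.4330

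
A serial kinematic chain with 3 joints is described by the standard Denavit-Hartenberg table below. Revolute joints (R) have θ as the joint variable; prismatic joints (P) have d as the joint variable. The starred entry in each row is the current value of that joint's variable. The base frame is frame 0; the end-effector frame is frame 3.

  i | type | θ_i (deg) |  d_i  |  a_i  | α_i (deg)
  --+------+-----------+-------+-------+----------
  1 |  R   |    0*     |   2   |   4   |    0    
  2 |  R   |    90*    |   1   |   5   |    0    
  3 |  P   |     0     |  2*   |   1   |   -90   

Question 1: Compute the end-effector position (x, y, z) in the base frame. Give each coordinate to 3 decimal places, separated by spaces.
after link 1: o_1 = (4.0000, 0.0000, 2.0000)
after link 2: o_2 = (4.0000, 5.0000, 3.0000)
after link 3: o_3 = (4.0000, 6.0000, 5.0000)

4.000 6.000 5.000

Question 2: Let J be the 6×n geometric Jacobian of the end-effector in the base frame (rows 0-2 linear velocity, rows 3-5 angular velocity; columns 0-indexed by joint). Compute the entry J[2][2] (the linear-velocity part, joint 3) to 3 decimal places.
prismatic axis z_2 = (0.0000,0.0000,1.0000)
J_v[:, 2] = z_2; J_ω[:, 2] = (0,0,0)
entry J[2][2] = 1.0000

1.000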